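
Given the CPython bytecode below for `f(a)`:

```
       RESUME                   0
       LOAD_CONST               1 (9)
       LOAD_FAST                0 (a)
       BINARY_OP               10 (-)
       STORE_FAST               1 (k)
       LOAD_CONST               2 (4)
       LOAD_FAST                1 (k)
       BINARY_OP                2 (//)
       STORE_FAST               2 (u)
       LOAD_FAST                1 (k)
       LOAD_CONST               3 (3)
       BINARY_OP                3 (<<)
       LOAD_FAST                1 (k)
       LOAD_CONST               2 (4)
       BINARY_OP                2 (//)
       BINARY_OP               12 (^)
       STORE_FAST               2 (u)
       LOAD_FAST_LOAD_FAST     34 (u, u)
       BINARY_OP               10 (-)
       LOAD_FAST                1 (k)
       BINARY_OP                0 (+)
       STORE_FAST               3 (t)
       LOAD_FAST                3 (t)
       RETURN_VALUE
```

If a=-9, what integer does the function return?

18

LOAD_CONST → push 9. Stack: [9]
LOAD_FAST a → push -9. Stack: [9, -9]
BINARY_OP - → 9 - -9 = 18. Stack: [18]
STORE_FAST k → k=18. Stack: []
LOAD_CONST → push 4. Stack: [4]
LOAD_FAST k → push 18. Stack: [4, 18]
BINARY_OP // → 4 // 18 = 0. Stack: [0]
STORE_FAST u → u=0. Stack: []
LOAD_FAST k → push 18. Stack: [18]
LOAD_CONST → push 3. Stack: [18, 3]
BINARY_OP << → 18 << 3 = 144. Stack: [144]
LOAD_FAST k → push 18. Stack: [144, 18]
LOAD_CONST → push 4. Stack: [144, 18, 4]
BINARY_OP // → 18 // 4 = 4. Stack: [144, 4]
BINARY_OP ^ → 144 ^ 4 = 148. Stack: [148]
STORE_FAST u → u=148. Stack: []
LOAD_FAST_LOAD_FAST u,u → push 148,148. Stack: [148, 148]
BINARY_OP - → 148 - 148 = 0. Stack: [0]
LOAD_FAST k → push 18. Stack: [0, 18]
BINARY_OP + → 0 + 18 = 18. Stack: [18]
STORE_FAST t → t=18. Stack: []
LOAD_FAST t → push 18. Stack: [18]
RETURN_VALUE → return 18.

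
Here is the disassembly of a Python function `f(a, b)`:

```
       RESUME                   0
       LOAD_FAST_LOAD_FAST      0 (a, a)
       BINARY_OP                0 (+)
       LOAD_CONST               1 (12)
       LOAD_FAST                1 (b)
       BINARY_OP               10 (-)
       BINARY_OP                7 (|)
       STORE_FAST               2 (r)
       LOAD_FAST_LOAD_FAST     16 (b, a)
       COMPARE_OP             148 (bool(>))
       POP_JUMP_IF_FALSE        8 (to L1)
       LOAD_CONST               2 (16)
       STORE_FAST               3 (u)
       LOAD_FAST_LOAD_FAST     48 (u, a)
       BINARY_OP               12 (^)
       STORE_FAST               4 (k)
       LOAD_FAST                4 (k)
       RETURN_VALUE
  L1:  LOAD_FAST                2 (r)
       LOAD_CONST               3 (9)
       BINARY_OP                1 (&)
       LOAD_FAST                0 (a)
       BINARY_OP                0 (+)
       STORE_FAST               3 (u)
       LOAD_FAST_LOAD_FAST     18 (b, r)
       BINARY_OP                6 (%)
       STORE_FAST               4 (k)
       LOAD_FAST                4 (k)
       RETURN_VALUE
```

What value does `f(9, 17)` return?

LOAD_FAST_LOAD_FAST a,a → push 9,9. Stack: [9, 9]
BINARY_OP + → 9 + 9 = 18. Stack: [18]
LOAD_CONST → push 12. Stack: [18, 12]
LOAD_FAST b → push 17. Stack: [18, 12, 17]
BINARY_OP - → 12 - 17 = -5. Stack: [18, -5]
BINARY_OP | → 18 | -5 = -5. Stack: [-5]
STORE_FAST r → r=-5. Stack: []
LOAD_FAST_LOAD_FAST b,a → push 17,9. Stack: [17, 9]
COMPARE_OP bool(>) → 17 vs 9 = True. Stack: [True]
POP_JUMP_IF_FALSE → pop True; no jump. Stack: []
LOAD_CONST → push 16. Stack: [16]
STORE_FAST u → u=16. Stack: []
LOAD_FAST_LOAD_FAST u,a → push 16,9. Stack: [16, 9]
BINARY_OP ^ → 16 ^ 9 = 25. Stack: [25]
STORE_FAST k → k=25. Stack: []
LOAD_FAST k → push 25. Stack: [25]
RETURN_VALUE → return 25.

25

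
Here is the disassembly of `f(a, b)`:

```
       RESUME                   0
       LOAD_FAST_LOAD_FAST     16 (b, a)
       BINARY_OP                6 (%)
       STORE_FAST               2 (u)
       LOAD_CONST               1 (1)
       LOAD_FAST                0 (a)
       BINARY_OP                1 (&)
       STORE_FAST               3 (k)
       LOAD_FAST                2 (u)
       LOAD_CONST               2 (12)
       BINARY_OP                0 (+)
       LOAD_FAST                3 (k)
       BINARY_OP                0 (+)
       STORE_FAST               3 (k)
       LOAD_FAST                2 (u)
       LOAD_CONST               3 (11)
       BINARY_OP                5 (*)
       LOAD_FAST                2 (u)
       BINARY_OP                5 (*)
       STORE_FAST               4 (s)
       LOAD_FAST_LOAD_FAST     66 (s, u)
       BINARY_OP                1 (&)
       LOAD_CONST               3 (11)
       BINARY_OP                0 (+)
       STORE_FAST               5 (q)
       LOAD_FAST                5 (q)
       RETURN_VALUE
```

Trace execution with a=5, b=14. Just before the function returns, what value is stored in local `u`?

LOAD_FAST_LOAD_FAST b,a → push 14,5. Stack: [14, 5]
BINARY_OP % → 14 % 5 = 4. Stack: [4]
STORE_FAST u → u=4. Stack: []
LOAD_CONST → push 1. Stack: [1]
LOAD_FAST a → push 5. Stack: [1, 5]
BINARY_OP & → 1 & 5 = 1. Stack: [1]
STORE_FAST k → k=1. Stack: []
LOAD_FAST u → push 4. Stack: [4]
LOAD_CONST → push 12. Stack: [4, 12]
BINARY_OP + → 4 + 12 = 16. Stack: [16]
LOAD_FAST k → push 1. Stack: [16, 1]
BINARY_OP + → 16 + 1 = 17. Stack: [17]
STORE_FAST k → k=17. Stack: []
LOAD_FAST u → push 4. Stack: [4]
LOAD_CONST → push 11. Stack: [4, 11]
BINARY_OP * → 4 * 11 = 44. Stack: [44]
LOAD_FAST u → push 4. Stack: [44, 4]
BINARY_OP * → 44 * 4 = 176. Stack: [176]
STORE_FAST s → s=176. Stack: []
LOAD_FAST_LOAD_FAST s,u → push 176,4. Stack: [176, 4]
BINARY_OP & → 176 & 4 = 0. Stack: [0]
LOAD_CONST → push 11. Stack: [0, 11]
BINARY_OP + → 0 + 11 = 11. Stack: [11]
STORE_FAST q → q=11. Stack: []
LOAD_FAST q → push 11. Stack: [11]
RETURN_VALUE → return 11.

4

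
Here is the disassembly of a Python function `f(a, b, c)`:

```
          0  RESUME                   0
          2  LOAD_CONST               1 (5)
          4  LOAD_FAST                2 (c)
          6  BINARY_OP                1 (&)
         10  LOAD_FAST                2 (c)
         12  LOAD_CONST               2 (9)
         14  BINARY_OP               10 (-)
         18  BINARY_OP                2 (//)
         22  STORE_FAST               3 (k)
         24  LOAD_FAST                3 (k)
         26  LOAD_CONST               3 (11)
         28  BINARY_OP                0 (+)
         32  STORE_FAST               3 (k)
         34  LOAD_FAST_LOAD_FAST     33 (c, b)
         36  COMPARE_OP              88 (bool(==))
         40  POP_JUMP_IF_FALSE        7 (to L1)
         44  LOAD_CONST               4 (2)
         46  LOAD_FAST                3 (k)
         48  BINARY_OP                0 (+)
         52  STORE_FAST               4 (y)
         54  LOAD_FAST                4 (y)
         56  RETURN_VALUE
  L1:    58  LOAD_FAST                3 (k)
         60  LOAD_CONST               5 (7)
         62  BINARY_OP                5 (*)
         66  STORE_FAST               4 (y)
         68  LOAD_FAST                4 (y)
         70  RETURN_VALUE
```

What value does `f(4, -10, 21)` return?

LOAD_CONST → push 5. Stack: [5]
LOAD_FAST c → push 21. Stack: [5, 21]
BINARY_OP & → 5 & 21 = 5. Stack: [5]
LOAD_FAST c → push 21. Stack: [5, 21]
LOAD_CONST → push 9. Stack: [5, 21, 9]
BINARY_OP - → 21 - 9 = 12. Stack: [5, 12]
BINARY_OP // → 5 // 12 = 0. Stack: [0]
STORE_FAST k → k=0. Stack: []
LOAD_FAST k → push 0. Stack: [0]
LOAD_CONST → push 11. Stack: [0, 11]
BINARY_OP + → 0 + 11 = 11. Stack: [11]
STORE_FAST k → k=11. Stack: []
LOAD_FAST_LOAD_FAST c,b → push 21,-10. Stack: [21, -10]
COMPARE_OP bool(==) → 21 vs -10 = False. Stack: [False]
POP_JUMP_IF_FALSE → pop False; jump. Stack: []
LOAD_FAST k → push 11. Stack: [11]
LOAD_CONST → push 7. Stack: [11, 7]
BINARY_OP * → 11 * 7 = 77. Stack: [77]
STORE_FAST y → y=77. Stack: []
LOAD_FAST y → push 77. Stack: [77]
RETURN_VALUE → return 77.

77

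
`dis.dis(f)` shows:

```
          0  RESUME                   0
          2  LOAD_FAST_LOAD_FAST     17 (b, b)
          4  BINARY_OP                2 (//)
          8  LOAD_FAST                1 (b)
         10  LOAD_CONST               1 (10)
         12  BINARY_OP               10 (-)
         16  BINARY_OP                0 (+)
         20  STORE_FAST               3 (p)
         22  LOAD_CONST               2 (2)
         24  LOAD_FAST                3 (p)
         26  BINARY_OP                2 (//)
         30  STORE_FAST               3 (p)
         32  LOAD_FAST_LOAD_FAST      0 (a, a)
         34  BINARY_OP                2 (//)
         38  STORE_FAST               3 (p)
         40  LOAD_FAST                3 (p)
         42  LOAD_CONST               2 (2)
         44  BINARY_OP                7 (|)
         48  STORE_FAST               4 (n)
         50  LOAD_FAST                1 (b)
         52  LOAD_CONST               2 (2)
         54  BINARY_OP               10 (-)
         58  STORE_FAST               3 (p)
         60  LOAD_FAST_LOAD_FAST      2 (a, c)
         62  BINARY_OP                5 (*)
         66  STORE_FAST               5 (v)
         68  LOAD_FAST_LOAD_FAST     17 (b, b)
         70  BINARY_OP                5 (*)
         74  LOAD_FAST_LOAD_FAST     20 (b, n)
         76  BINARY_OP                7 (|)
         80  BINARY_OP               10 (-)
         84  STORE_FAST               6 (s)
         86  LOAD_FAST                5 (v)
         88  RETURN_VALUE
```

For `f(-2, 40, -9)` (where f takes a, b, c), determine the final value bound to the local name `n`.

3

LOAD_FAST_LOAD_FAST b,b → push 40,40. Stack: [40, 40]
BINARY_OP // → 40 // 40 = 1. Stack: [1]
LOAD_FAST b → push 40. Stack: [1, 40]
LOAD_CONST → push 10. Stack: [1, 40, 10]
BINARY_OP - → 40 - 10 = 30. Stack: [1, 30]
BINARY_OP + → 1 + 30 = 31. Stack: [31]
STORE_FAST p → p=31. Stack: []
LOAD_CONST → push 2. Stack: [2]
LOAD_FAST p → push 31. Stack: [2, 31]
BINARY_OP // → 2 // 31 = 0. Stack: [0]
STORE_FAST p → p=0. Stack: []
LOAD_FAST_LOAD_FAST a,a → push -2,-2. Stack: [-2, -2]
BINARY_OP // → -2 // -2 = 1. Stack: [1]
STORE_FAST p → p=1. Stack: []
LOAD_FAST p → push 1. Stack: [1]
LOAD_CONST → push 2. Stack: [1, 2]
BINARY_OP | → 1 | 2 = 3. Stack: [3]
STORE_FAST n → n=3. Stack: []
LOAD_FAST b → push 40. Stack: [40]
LOAD_CONST → push 2. Stack: [40, 2]
BINARY_OP - → 40 - 2 = 38. Stack: [38]
STORE_FAST p → p=38. Stack: []
LOAD_FAST_LOAD_FAST a,c → push -2,-9. Stack: [-2, -9]
BINARY_OP * → -2 * -9 = 18. Stack: [18]
STORE_FAST v → v=18. Stack: []
LOAD_FAST_LOAD_FAST b,b → push 40,40. Stack: [40, 40]
BINARY_OP * → 40 * 40 = 1600. Stack: [1600]
LOAD_FAST_LOAD_FAST b,n → push 40,3. Stack: [1600, 40, 3]
BINARY_OP | → 40 | 3 = 43. Stack: [1600, 43]
BINARY_OP - → 1600 - 43 = 1557. Stack: [1557]
STORE_FAST s → s=1557. Stack: []
LOAD_FAST v → push 18. Stack: [18]
RETURN_VALUE → return 18.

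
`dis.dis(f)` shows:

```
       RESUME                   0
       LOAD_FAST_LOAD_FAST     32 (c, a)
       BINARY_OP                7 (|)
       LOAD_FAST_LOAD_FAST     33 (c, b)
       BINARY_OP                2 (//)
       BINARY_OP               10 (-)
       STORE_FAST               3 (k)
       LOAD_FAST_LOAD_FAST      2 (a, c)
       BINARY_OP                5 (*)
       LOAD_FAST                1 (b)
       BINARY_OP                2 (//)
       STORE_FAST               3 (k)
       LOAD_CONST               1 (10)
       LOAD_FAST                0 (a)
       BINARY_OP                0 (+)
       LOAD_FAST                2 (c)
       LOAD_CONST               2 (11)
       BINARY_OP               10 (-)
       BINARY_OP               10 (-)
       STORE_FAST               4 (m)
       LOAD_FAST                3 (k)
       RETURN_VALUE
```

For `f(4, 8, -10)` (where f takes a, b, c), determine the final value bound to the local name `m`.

LOAD_FAST_LOAD_FAST c,a → push -10,4. Stack: [-10, 4]
BINARY_OP | → -10 | 4 = -10. Stack: [-10]
LOAD_FAST_LOAD_FAST c,b → push -10,8. Stack: [-10, -10, 8]
BINARY_OP // → -10 // 8 = -2. Stack: [-10, -2]
BINARY_OP - → -10 - -2 = -8. Stack: [-8]
STORE_FAST k → k=-8. Stack: []
LOAD_FAST_LOAD_FAST a,c → push 4,-10. Stack: [4, -10]
BINARY_OP * → 4 * -10 = -40. Stack: [-40]
LOAD_FAST b → push 8. Stack: [-40, 8]
BINARY_OP // → -40 // 8 = -5. Stack: [-5]
STORE_FAST k → k=-5. Stack: []
LOAD_CONST → push 10. Stack: [10]
LOAD_FAST a → push 4. Stack: [10, 4]
BINARY_OP + → 10 + 4 = 14. Stack: [14]
LOAD_FAST c → push -10. Stack: [14, -10]
LOAD_CONST → push 11. Stack: [14, -10, 11]
BINARY_OP - → -10 - 11 = -21. Stack: [14, -21]
BINARY_OP - → 14 - -21 = 35. Stack: [35]
STORE_FAST m → m=35. Stack: []
LOAD_FAST k → push -5. Stack: [-5]
RETURN_VALUE → return -5.

35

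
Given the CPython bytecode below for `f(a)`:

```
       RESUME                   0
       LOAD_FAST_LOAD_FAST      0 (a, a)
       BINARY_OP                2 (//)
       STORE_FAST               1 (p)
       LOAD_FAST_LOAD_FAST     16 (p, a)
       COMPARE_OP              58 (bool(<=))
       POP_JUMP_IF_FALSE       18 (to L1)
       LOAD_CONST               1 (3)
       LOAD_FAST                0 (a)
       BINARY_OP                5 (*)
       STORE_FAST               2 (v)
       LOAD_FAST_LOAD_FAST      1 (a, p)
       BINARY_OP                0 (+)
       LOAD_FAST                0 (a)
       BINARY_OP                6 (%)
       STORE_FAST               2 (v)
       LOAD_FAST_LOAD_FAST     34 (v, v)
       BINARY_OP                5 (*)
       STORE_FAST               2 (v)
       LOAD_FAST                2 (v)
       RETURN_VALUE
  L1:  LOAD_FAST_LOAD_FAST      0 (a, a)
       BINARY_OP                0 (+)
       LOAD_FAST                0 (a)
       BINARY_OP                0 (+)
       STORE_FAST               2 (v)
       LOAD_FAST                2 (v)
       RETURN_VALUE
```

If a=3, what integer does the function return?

1

LOAD_FAST_LOAD_FAST a,a → push 3,3. Stack: [3, 3]
BINARY_OP // → 3 // 3 = 1. Stack: [1]
STORE_FAST p → p=1. Stack: []
LOAD_FAST_LOAD_FAST p,a → push 1,3. Stack: [1, 3]
COMPARE_OP bool(<=) → 1 vs 3 = True. Stack: [True]
POP_JUMP_IF_FALSE → pop True; no jump. Stack: []
LOAD_CONST → push 3. Stack: [3]
LOAD_FAST a → push 3. Stack: [3, 3]
BINARY_OP * → 3 * 3 = 9. Stack: [9]
STORE_FAST v → v=9. Stack: []
LOAD_FAST_LOAD_FAST a,p → push 3,1. Stack: [3, 1]
BINARY_OP + → 3 + 1 = 4. Stack: [4]
LOAD_FAST a → push 3. Stack: [4, 3]
BINARY_OP % → 4 % 3 = 1. Stack: [1]
STORE_FAST v → v=1. Stack: []
LOAD_FAST_LOAD_FAST v,v → push 1,1. Stack: [1, 1]
BINARY_OP * → 1 * 1 = 1. Stack: [1]
STORE_FAST v → v=1. Stack: []
LOAD_FAST v → push 1. Stack: [1]
RETURN_VALUE → return 1.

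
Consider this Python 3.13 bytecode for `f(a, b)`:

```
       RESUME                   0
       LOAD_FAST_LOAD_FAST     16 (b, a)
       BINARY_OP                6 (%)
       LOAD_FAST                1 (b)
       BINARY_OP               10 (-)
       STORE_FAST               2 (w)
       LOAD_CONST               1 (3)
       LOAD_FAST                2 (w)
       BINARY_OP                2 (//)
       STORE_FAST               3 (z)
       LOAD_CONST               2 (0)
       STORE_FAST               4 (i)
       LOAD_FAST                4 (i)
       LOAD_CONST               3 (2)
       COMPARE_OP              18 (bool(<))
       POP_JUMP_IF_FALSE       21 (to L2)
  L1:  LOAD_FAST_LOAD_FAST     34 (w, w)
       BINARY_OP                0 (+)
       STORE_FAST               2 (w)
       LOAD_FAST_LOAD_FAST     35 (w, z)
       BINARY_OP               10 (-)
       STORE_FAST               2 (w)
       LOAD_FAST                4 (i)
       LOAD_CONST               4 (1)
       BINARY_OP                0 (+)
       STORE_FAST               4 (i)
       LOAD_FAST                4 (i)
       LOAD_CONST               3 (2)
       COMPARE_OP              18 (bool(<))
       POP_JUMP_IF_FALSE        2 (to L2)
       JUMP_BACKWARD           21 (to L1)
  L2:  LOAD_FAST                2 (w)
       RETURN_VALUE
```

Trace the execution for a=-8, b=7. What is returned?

-29

LOAD_FAST_LOAD_FAST b,a → push 7,-8. Stack: [7, -8]
BINARY_OP % → 7 % -8 = -1. Stack: [-1]
LOAD_FAST b → push 7. Stack: [-1, 7]
BINARY_OP - → -1 - 7 = -8. Stack: [-8]
STORE_FAST w → w=-8. Stack: []
LOAD_CONST → push 3. Stack: [3]
LOAD_FAST w → push -8. Stack: [3, -8]
BINARY_OP // → 3 // -8 = -1. Stack: [-1]
STORE_FAST z → z=-1. Stack: []
LOAD_CONST → push 0. Stack: [0]
STORE_FAST i → i=0. Stack: []
LOAD_FAST i → push 0. Stack: [0]
LOAD_CONST → push 2. Stack: [0, 2]
COMPARE_OP bool(<) → 0 vs 2 = True. Stack: [True]
POP_JUMP_IF_FALSE → pop True; no jump. Stack: []
LOAD_FAST_LOAD_FAST w,w → push -8,-8. Stack: [-8, -8]
BINARY_OP + → -8 + -8 = -16. Stack: [-16]
STORE_FAST w → w=-16. Stack: []
LOAD_FAST_LOAD_FAST w,z → push -16,-1. Stack: [-16, -1]
BINARY_OP - → -16 - -1 = -15. Stack: [-15]
STORE_FAST w → w=-15. Stack: []
LOAD_FAST i → push 0. Stack: [0]
LOAD_CONST → push 1. Stack: [0, 1]
BINARY_OP + → 0 + 1 = 1. Stack: [1]
STORE_FAST i → i=1. Stack: []
LOAD_FAST i → push 1. Stack: [1]
LOAD_CONST → push 2. Stack: [1, 2]
COMPARE_OP bool(<) → 1 vs 2 = True. Stack: [True]
POP_JUMP_IF_FALSE → pop True; no jump. Stack: []
LOAD_FAST_LOAD_FAST w,w → push -15,-15. Stack: [-15, -15]
BINARY_OP + → -15 + -15 = -30. Stack: [-30]
STORE_FAST w → w=-30. Stack: []
LOAD_FAST_LOAD_FAST w,z → push -30,-1. Stack: [-30, -1]
BINARY_OP - → -30 - -1 = -29. Stack: [-29]
STORE_FAST w → w=-29. Stack: []
LOAD_FAST i → push 1. Stack: [1]
LOAD_CONST → push 1. Stack: [1, 1]
BINARY_OP + → 1 + 1 = 2. Stack: [2]
STORE_FAST i → i=2. Stack: []
LOAD_FAST i → push 2. Stack: [2]
LOAD_CONST → push 2. Stack: [2, 2]
COMPARE_OP bool(<) → 2 vs 2 = False. Stack: [False]
POP_JUMP_IF_FALSE → pop False; jump. Stack: []
LOAD_FAST w → push -29. Stack: [-29]
RETURN_VALUE → return -29.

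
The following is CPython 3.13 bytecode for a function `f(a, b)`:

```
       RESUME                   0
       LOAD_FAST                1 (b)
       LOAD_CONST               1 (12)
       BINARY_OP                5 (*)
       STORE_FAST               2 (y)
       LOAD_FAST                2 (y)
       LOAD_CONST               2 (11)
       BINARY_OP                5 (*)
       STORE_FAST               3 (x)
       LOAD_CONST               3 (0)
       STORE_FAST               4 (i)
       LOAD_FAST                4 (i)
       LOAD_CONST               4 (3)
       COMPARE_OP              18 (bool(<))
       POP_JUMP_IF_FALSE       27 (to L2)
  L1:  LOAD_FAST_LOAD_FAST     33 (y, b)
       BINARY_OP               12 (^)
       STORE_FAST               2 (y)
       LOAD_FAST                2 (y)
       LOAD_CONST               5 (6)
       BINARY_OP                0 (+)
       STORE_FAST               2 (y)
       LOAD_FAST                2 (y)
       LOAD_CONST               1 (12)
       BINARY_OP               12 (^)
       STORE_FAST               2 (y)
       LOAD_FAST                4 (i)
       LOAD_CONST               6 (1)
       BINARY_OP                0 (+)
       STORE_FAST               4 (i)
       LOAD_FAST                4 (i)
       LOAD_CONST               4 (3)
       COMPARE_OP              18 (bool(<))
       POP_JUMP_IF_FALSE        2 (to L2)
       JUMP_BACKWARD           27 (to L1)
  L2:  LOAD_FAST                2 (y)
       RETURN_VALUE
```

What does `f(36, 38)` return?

LOAD_FAST b → push 38
LOAD_CONST → push 12
BINARY_OP * → 38 * 12 = 456
STORE_FAST y → y=456
LOAD_FAST y → push 456
LOAD_CONST → push 11
BINARY_OP * → 456 * 11 = 5016
STORE_FAST x → x=5016
LOAD_CONST → push 0
STORE_FAST i → i=0
LOAD_FAST i → push 0
LOAD_CONST → push 3
COMPARE_OP bool(<) → 0 vs 3 = True
POP_JUMP_IF_FALSE → pop True; no jump
LOAD_FAST_LOAD_FAST y,b → push 456,38
BINARY_OP ^ → 456 ^ 38 = 494
STORE_FAST y → y=494
LOAD_FAST y → push 494
LOAD_CONST → push 6
BINARY_OP + → 494 + 6 = 500
STORE_FAST y → y=500
LOAD_FAST y → push 500
LOAD_CONST → push 12
BINARY_OP ^ → 500 ^ 12 = 504
STORE_FAST y → y=504
LOAD_FAST i → push 0
LOAD_CONST → push 1
BINARY_OP + → 0 + 1 = 1
STORE_FAST i → i=1
LOAD_FAST i → push 1
LOAD_CONST → push 3
COMPARE_OP bool(<) → 1 vs 3 = True
POP_JUMP_IF_FALSE → pop True; no jump
LOAD_FAST_LOAD_FAST y,b → push 504,38
BINARY_OP ^ → 504 ^ 38 = 478
STORE_FAST y → y=478
LOAD_FAST y → push 478
LOAD_CONST → push 6
BINARY_OP + → 478 + 6 = 484
STORE_FAST y → y=484
LOAD_FAST y → push 484
LOAD_CONST → push 12
BINARY_OP ^ → 484 ^ 12 = 488
STORE_FAST y → y=488
LOAD_FAST i → push 1
LOAD_CONST → push 1
BINARY_OP + → 1 + 1 = 2
STORE_FAST i → i=2
LOAD_FAST i → push 2
LOAD_CONST → push 3
COMPARE_OP bool(<) → 2 vs 3 = True
POP_JUMP_IF_FALSE → pop True; no jump
LOAD_FAST_LOAD_FAST y,b → push 488,38
BINARY_OP ^ → 488 ^ 38 = 462
STORE_FAST y → y=462
LOAD_FAST y → push 462
LOAD_CONST → push 6
BINARY_OP + → 462 + 6 = 468
STORE_FAST y → y=468
LOAD_FAST y → push 468
LOAD_CONST → push 12
BINARY_OP ^ → 468 ^ 12 = 472
STORE_FAST y → y=472
LOAD_FAST i → push 2
LOAD_CONST → push 1
BINARY_OP + → 2 + 1 = 3
STORE_FAST i → i=3
LOAD_FAST i → push 3
LOAD_CONST → push 3
COMPARE_OP bool(<) → 3 vs 3 = False
POP_JUMP_IF_FALSE → pop False; jump
LOAD_FAST y → push 472
RETURN_VALUE → return 472.

472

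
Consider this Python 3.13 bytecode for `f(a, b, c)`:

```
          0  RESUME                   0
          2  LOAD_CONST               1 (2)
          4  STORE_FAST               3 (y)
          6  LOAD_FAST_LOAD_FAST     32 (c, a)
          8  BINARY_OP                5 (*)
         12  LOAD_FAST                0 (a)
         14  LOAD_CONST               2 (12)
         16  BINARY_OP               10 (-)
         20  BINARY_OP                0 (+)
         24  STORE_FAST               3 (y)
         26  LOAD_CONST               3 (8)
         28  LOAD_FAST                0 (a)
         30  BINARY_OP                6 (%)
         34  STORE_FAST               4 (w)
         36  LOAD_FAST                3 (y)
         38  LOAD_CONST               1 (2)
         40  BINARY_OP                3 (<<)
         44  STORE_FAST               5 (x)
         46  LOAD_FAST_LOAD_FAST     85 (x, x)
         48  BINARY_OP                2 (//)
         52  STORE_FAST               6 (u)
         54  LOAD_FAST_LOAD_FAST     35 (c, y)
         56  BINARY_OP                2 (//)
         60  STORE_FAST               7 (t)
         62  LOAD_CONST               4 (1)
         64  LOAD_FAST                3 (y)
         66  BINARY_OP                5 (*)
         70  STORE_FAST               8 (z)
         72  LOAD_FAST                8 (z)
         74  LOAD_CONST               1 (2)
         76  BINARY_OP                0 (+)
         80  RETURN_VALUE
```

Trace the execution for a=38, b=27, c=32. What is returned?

1244

LOAD_CONST → push 2. Stack: [2]
STORE_FAST y → y=2. Stack: []
LOAD_FAST_LOAD_FAST c,a → push 32,38. Stack: [32, 38]
BINARY_OP * → 32 * 38 = 1216. Stack: [1216]
LOAD_FAST a → push 38. Stack: [1216, 38]
LOAD_CONST → push 12. Stack: [1216, 38, 12]
BINARY_OP - → 38 - 12 = 26. Stack: [1216, 26]
BINARY_OP + → 1216 + 26 = 1242. Stack: [1242]
STORE_FAST y → y=1242. Stack: []
LOAD_CONST → push 8. Stack: [8]
LOAD_FAST a → push 38. Stack: [8, 38]
BINARY_OP % → 8 % 38 = 8. Stack: [8]
STORE_FAST w → w=8. Stack: []
LOAD_FAST y → push 1242. Stack: [1242]
LOAD_CONST → push 2. Stack: [1242, 2]
BINARY_OP << → 1242 << 2 = 4968. Stack: [4968]
STORE_FAST x → x=4968. Stack: []
LOAD_FAST_LOAD_FAST x,x → push 4968,4968. Stack: [4968, 4968]
BINARY_OP // → 4968 // 4968 = 1. Stack: [1]
STORE_FAST u → u=1. Stack: []
LOAD_FAST_LOAD_FAST c,y → push 32,1242. Stack: [32, 1242]
BINARY_OP // → 32 // 1242 = 0. Stack: [0]
STORE_FAST t → t=0. Stack: []
LOAD_CONST → push 1. Stack: [1]
LOAD_FAST y → push 1242. Stack: [1, 1242]
BINARY_OP * → 1 * 1242 = 1242. Stack: [1242]
STORE_FAST z → z=1242. Stack: []
LOAD_FAST z → push 1242. Stack: [1242]
LOAD_CONST → push 2. Stack: [1242, 2]
BINARY_OP + → 1242 + 2 = 1244. Stack: [1244]
RETURN_VALUE → return 1244.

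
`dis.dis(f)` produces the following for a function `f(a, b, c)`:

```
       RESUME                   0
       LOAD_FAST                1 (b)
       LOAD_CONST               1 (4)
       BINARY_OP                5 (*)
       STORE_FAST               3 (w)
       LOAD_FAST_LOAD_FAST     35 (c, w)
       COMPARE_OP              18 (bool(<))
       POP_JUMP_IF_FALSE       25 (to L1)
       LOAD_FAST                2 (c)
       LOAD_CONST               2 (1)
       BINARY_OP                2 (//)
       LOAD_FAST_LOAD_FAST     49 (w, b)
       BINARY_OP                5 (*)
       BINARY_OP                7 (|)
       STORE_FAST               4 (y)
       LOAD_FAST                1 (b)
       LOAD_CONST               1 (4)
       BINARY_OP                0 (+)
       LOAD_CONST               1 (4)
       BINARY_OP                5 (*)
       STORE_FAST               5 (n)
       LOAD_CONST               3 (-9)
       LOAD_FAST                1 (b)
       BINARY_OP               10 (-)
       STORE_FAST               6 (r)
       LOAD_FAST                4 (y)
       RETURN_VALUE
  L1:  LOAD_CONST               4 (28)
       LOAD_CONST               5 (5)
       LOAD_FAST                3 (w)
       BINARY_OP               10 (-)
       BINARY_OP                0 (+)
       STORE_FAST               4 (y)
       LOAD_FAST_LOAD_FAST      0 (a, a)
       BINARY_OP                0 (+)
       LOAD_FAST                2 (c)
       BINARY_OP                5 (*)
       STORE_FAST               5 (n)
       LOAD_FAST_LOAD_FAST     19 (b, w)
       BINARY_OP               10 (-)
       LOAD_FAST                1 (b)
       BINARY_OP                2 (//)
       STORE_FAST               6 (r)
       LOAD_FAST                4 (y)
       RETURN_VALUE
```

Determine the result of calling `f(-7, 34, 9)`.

4633

LOAD_FAST b → push 34. Stack: [34]
LOAD_CONST → push 4. Stack: [34, 4]
BINARY_OP * → 34 * 4 = 136. Stack: [136]
STORE_FAST w → w=136. Stack: []
LOAD_FAST_LOAD_FAST c,w → push 9,136. Stack: [9, 136]
COMPARE_OP bool(<) → 9 vs 136 = True. Stack: [True]
POP_JUMP_IF_FALSE → pop True; no jump. Stack: []
LOAD_FAST c → push 9. Stack: [9]
LOAD_CONST → push 1. Stack: [9, 1]
BINARY_OP // → 9 // 1 = 9. Stack: [9]
LOAD_FAST_LOAD_FAST w,b → push 136,34. Stack: [9, 136, 34]
BINARY_OP * → 136 * 34 = 4624. Stack: [9, 4624]
BINARY_OP | → 9 | 4624 = 4633. Stack: [4633]
STORE_FAST y → y=4633. Stack: []
LOAD_FAST b → push 34. Stack: [34]
LOAD_CONST → push 4. Stack: [34, 4]
BINARY_OP + → 34 + 4 = 38. Stack: [38]
LOAD_CONST → push 4. Stack: [38, 4]
BINARY_OP * → 38 * 4 = 152. Stack: [152]
STORE_FAST n → n=152. Stack: []
LOAD_CONST → push -9. Stack: [-9]
LOAD_FAST b → push 34. Stack: [-9, 34]
BINARY_OP - → -9 - 34 = -43. Stack: [-43]
STORE_FAST r → r=-43. Stack: []
LOAD_FAST y → push 4633. Stack: [4633]
RETURN_VALUE → return 4633.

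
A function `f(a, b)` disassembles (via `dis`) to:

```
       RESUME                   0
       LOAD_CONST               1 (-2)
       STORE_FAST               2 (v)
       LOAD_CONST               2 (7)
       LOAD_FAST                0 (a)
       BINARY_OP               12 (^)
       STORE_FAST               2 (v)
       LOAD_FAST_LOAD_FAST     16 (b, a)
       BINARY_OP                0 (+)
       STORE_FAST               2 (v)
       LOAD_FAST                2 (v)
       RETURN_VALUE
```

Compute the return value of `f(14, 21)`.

LOAD_CONST → push -2. Stack: [-2]
STORE_FAST v → v=-2. Stack: []
LOAD_CONST → push 7. Stack: [7]
LOAD_FAST a → push 14. Stack: [7, 14]
BINARY_OP ^ → 7 ^ 14 = 9. Stack: [9]
STORE_FAST v → v=9. Stack: []
LOAD_FAST_LOAD_FAST b,a → push 21,14. Stack: [21, 14]
BINARY_OP + → 21 + 14 = 35. Stack: [35]
STORE_FAST v → v=35. Stack: []
LOAD_FAST v → push 35. Stack: [35]
RETURN_VALUE → return 35.

35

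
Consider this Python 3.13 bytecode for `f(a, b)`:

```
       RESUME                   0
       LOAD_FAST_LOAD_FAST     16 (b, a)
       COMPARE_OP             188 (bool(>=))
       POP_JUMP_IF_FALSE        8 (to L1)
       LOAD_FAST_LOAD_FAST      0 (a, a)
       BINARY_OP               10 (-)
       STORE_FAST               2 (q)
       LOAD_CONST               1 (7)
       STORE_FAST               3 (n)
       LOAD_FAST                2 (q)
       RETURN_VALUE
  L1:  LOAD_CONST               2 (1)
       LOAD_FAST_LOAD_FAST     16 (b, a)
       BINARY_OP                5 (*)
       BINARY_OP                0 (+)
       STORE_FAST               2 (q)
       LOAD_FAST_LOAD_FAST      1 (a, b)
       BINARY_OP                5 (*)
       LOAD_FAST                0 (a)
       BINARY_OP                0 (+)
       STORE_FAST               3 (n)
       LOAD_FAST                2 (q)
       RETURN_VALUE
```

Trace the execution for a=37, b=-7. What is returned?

LOAD_FAST_LOAD_FAST b,a → push -7,37. Stack: [-7, 37]
COMPARE_OP bool(>=) → -7 vs 37 = False. Stack: [False]
POP_JUMP_IF_FALSE → pop False; jump. Stack: []
LOAD_CONST → push 1. Stack: [1]
LOAD_FAST_LOAD_FAST b,a → push -7,37. Stack: [1, -7, 37]
BINARY_OP * → -7 * 37 = -259. Stack: [1, -259]
BINARY_OP + → 1 + -259 = -258. Stack: [-258]
STORE_FAST q → q=-258. Stack: []
LOAD_FAST_LOAD_FAST a,b → push 37,-7. Stack: [37, -7]
BINARY_OP * → 37 * -7 = -259. Stack: [-259]
LOAD_FAST a → push 37. Stack: [-259, 37]
BINARY_OP + → -259 + 37 = -222. Stack: [-222]
STORE_FAST n → n=-222. Stack: []
LOAD_FAST q → push -258. Stack: [-258]
RETURN_VALUE → return -258.

-258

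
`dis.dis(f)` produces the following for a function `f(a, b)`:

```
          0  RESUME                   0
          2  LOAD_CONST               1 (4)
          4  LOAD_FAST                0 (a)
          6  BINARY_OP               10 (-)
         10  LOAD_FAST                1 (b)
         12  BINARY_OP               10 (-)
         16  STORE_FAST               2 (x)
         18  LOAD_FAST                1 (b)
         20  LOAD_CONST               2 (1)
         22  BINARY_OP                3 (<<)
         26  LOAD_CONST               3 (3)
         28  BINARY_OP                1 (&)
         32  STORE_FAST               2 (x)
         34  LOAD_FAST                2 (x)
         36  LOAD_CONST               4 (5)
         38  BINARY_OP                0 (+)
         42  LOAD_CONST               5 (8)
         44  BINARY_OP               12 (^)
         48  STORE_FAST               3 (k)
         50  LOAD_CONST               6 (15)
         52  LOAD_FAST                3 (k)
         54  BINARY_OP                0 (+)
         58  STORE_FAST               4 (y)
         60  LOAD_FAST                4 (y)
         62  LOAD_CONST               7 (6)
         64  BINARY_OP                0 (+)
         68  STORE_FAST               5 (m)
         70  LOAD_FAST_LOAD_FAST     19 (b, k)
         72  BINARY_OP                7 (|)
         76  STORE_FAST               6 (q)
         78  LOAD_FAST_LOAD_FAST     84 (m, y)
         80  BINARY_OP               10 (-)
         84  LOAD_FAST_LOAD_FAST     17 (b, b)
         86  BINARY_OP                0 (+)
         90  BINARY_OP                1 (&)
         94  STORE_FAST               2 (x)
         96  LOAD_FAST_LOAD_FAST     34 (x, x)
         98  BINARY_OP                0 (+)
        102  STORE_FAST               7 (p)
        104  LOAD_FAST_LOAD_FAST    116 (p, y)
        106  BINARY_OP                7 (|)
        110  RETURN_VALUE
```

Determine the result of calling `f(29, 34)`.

LOAD_CONST → push 4. Stack: [4]
LOAD_FAST a → push 29. Stack: [4, 29]
BINARY_OP - → 4 - 29 = -25. Stack: [-25]
LOAD_FAST b → push 34. Stack: [-25, 34]
BINARY_OP - → -25 - 34 = -59. Stack: [-59]
STORE_FAST x → x=-59. Stack: []
LOAD_FAST b → push 34. Stack: [34]
LOAD_CONST → push 1. Stack: [34, 1]
BINARY_OP << → 34 << 1 = 68. Stack: [68]
LOAD_CONST → push 3. Stack: [68, 3]
BINARY_OP & → 68 & 3 = 0. Stack: [0]
STORE_FAST x → x=0. Stack: []
LOAD_FAST x → push 0. Stack: [0]
LOAD_CONST → push 5. Stack: [0, 5]
BINARY_OP + → 0 + 5 = 5. Stack: [5]
LOAD_CONST → push 8. Stack: [5, 8]
BINARY_OP ^ → 5 ^ 8 = 13. Stack: [13]
STORE_FAST k → k=13. Stack: []
LOAD_CONST → push 15. Stack: [15]
LOAD_FAST k → push 13. Stack: [15, 13]
BINARY_OP + → 15 + 13 = 28. Stack: [28]
STORE_FAST y → y=28. Stack: []
LOAD_FAST y → push 28. Stack: [28]
LOAD_CONST → push 6. Stack: [28, 6]
BINARY_OP + → 28 + 6 = 34. Stack: [34]
STORE_FAST m → m=34. Stack: []
LOAD_FAST_LOAD_FAST b,k → push 34,13. Stack: [34, 13]
BINARY_OP | → 34 | 13 = 47. Stack: [47]
STORE_FAST q → q=47. Stack: []
LOAD_FAST_LOAD_FAST m,y → push 34,28. Stack: [34, 28]
BINARY_OP - → 34 - 28 = 6. Stack: [6]
LOAD_FAST_LOAD_FAST b,b → push 34,34. Stack: [6, 34, 34]
BINARY_OP + → 34 + 34 = 68. Stack: [6, 68]
BINARY_OP & → 6 & 68 = 4. Stack: [4]
STORE_FAST x → x=4. Stack: []
LOAD_FAST_LOAD_FAST x,x → push 4,4. Stack: [4, 4]
BINARY_OP + → 4 + 4 = 8. Stack: [8]
STORE_FAST p → p=8. Stack: []
LOAD_FAST_LOAD_FAST p,y → push 8,28. Stack: [8, 28]
BINARY_OP | → 8 | 28 = 28. Stack: [28]
RETURN_VALUE → return 28.

28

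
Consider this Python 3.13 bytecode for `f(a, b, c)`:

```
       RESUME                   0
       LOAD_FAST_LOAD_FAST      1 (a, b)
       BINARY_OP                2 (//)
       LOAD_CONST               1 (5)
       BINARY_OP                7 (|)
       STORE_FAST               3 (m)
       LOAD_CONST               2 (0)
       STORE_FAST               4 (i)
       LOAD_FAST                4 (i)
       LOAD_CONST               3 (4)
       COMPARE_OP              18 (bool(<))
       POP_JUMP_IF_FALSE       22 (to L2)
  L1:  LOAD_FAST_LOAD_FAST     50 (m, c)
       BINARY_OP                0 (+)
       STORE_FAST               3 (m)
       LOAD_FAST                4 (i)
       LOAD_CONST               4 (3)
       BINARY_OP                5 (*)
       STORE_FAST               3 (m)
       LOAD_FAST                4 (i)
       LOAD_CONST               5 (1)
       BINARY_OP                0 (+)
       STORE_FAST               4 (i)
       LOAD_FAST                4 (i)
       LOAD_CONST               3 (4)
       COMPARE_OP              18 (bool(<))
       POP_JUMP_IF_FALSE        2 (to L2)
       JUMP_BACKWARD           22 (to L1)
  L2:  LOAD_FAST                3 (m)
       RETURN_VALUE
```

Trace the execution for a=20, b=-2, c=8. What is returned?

LOAD_FAST_LOAD_FAST a,b → push 20,-2
BINARY_OP // → 20 // -2 = -10
LOAD_CONST → push 5
BINARY_OP | → -10 | 5 = -9
STORE_FAST m → m=-9
LOAD_CONST → push 0
STORE_FAST i → i=0
LOAD_FAST i → push 0
LOAD_CONST → push 4
COMPARE_OP bool(<) → 0 vs 4 = True
POP_JUMP_IF_FALSE → pop True; no jump
LOAD_FAST_LOAD_FAST m,c → push -9,8
BINARY_OP + → -9 + 8 = -1
STORE_FAST m → m=-1
LOAD_FAST i → push 0
LOAD_CONST → push 3
BINARY_OP * → 0 * 3 = 0
STORE_FAST m → m=0
LOAD_FAST i → push 0
LOAD_CONST → push 1
BINARY_OP + → 0 + 1 = 1
STORE_FAST i → i=1
LOAD_FAST i → push 1
LOAD_CONST → push 4
COMPARE_OP bool(<) → 1 vs 4 = True
POP_JUMP_IF_FALSE → pop True; no jump
LOAD_FAST_LOAD_FAST m,c → push 0,8
BINARY_OP + → 0 + 8 = 8
STORE_FAST m → m=8
LOAD_FAST i → push 1
LOAD_CONST → push 3
BINARY_OP * → 1 * 3 = 3
STORE_FAST m → m=3
LOAD_FAST i → push 1
LOAD_CONST → push 1
BINARY_OP + → 1 + 1 = 2
STORE_FAST i → i=2
LOAD_FAST i → push 2
LOAD_CONST → push 4
COMPARE_OP bool(<) → 2 vs 4 = True
POP_JUMP_IF_FALSE → pop True; no jump
LOAD_FAST_LOAD_FAST m,c → push 3,8
BINARY_OP + → 3 + 8 = 11
STORE_FAST m → m=11
LOAD_FAST i → push 2
LOAD_CONST → push 3
BINARY_OP * → 2 * 3 = 6
STORE_FAST m → m=6
LOAD_FAST i → push 2
LOAD_CONST → push 1
BINARY_OP + → 2 + 1 = 3
STORE_FAST i → i=3
LOAD_FAST i → push 3
LOAD_CONST → push 4
COMPARE_OP bool(<) → 3 vs 4 = True
POP_JUMP_IF_FALSE → pop True; no jump
LOAD_FAST_LOAD_FAST m,c → push 6,8
BINARY_OP + → 6 + 8 = 14
STORE_FAST m → m=14
LOAD_FAST i → push 3
LOAD_CONST → push 3
BINARY_OP * → 3 * 3 = 9
STORE_FAST m → m=9
LOAD_FAST i → push 3
LOAD_CONST → push 1
BINARY_OP + → 3 + 1 = 4
STORE_FAST i → i=4
LOAD_FAST i → push 4
LOAD_CONST → push 4
COMPARE_OP bool(<) → 4 vs 4 = False
POP_JUMP_IF_FALSE → pop False; jump
LOAD_FAST m → push 9
RETURN_VALUE → return 9.

9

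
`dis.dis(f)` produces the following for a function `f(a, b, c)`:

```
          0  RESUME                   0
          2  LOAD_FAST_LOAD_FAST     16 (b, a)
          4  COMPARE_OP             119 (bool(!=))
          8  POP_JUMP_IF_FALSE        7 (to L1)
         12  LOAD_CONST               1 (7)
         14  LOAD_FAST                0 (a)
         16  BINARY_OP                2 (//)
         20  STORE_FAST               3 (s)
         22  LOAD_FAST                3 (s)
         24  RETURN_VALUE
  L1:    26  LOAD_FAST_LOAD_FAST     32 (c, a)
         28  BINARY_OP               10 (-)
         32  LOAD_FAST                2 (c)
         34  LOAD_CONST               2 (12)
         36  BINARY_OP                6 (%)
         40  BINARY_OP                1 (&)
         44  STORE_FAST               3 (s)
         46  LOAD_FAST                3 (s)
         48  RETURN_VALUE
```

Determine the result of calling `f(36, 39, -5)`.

LOAD_FAST_LOAD_FAST b,a → push 39,36. Stack: [39, 36]
COMPARE_OP bool(!=) → 39 vs 36 = True. Stack: [True]
POP_JUMP_IF_FALSE → pop True; no jump. Stack: []
LOAD_CONST → push 7. Stack: [7]
LOAD_FAST a → push 36. Stack: [7, 36]
BINARY_OP // → 7 // 36 = 0. Stack: [0]
STORE_FAST s → s=0. Stack: []
LOAD_FAST s → push 0. Stack: [0]
RETURN_VALUE → return 0.

0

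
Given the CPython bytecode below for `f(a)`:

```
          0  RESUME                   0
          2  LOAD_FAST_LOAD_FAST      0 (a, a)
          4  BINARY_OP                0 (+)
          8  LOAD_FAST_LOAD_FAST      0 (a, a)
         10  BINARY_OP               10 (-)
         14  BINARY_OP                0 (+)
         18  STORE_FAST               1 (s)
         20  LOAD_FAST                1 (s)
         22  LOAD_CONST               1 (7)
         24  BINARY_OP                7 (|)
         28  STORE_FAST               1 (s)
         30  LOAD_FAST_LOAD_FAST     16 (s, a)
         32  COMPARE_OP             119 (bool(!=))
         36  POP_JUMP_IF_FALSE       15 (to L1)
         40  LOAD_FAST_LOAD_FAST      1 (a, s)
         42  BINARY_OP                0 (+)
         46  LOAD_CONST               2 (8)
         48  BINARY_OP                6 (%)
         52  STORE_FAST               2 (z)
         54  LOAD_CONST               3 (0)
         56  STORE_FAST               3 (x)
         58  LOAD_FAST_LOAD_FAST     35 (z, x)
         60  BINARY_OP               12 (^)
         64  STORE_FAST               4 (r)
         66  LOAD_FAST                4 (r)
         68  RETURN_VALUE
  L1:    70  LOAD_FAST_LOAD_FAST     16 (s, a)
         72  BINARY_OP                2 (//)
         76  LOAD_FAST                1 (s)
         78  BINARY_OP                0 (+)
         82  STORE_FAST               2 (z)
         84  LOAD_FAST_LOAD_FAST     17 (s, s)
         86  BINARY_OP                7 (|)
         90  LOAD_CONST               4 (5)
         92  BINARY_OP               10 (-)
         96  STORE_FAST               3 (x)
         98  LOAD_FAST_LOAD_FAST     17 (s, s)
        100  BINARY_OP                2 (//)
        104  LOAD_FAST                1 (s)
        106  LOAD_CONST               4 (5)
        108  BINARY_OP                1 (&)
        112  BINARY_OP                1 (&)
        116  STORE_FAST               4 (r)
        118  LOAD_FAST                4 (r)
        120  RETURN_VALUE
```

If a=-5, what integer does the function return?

LOAD_FAST_LOAD_FAST a,a → push -5,-5. Stack: [-5, -5]
BINARY_OP + → -5 + -5 = -10. Stack: [-10]
LOAD_FAST_LOAD_FAST a,a → push -5,-5. Stack: [-10, -5, -5]
BINARY_OP - → -5 - -5 = 0. Stack: [-10, 0]
BINARY_OP + → -10 + 0 = -10. Stack: [-10]
STORE_FAST s → s=-10. Stack: []
LOAD_FAST s → push -10. Stack: [-10]
LOAD_CONST → push 7. Stack: [-10, 7]
BINARY_OP | → -10 | 7 = -9. Stack: [-9]
STORE_FAST s → s=-9. Stack: []
LOAD_FAST_LOAD_FAST s,a → push -9,-5. Stack: [-9, -5]
COMPARE_OP bool(!=) → -9 vs -5 = True. Stack: [True]
POP_JUMP_IF_FALSE → pop True; no jump. Stack: []
LOAD_FAST_LOAD_FAST a,s → push -5,-9. Stack: [-5, -9]
BINARY_OP + → -5 + -9 = -14. Stack: [-14]
LOAD_CONST → push 8. Stack: [-14, 8]
BINARY_OP % → -14 % 8 = 2. Stack: [2]
STORE_FAST z → z=2. Stack: []
LOAD_CONST → push 0. Stack: [0]
STORE_FAST x → x=0. Stack: []
LOAD_FAST_LOAD_FAST z,x → push 2,0. Stack: [2, 0]
BINARY_OP ^ → 2 ^ 0 = 2. Stack: [2]
STORE_FAST r → r=2. Stack: []
LOAD_FAST r → push 2. Stack: [2]
RETURN_VALUE → return 2.

2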